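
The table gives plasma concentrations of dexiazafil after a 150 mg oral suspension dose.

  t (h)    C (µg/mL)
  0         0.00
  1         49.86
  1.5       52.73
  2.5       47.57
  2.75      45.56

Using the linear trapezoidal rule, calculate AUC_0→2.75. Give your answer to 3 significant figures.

AUC = 112 µg/mL·h

Trapezoidal AUC_0→2.75:
  [0→1]: (0.00+49.86)/2 × 1 = 24.93
  [1→1.5]: (49.86+52.73)/2 × 0.5 = 25.6475
  [1.5→2.5]: (52.73+47.57)/2 × 1 = 50.15
  [2.5→2.75]: (47.57+45.56)/2 × 0.25 = 11.64125
  Sum = 112.36875 µg/mL·h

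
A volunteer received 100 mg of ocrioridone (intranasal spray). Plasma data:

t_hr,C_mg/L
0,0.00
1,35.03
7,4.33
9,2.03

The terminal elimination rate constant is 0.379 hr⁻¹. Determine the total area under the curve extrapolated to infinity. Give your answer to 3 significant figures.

AUC = 147 mg/L·hr

Trapezoidal AUC_0→9:
  [0→1]: (0.00+35.03)/2 × 1 = 17.515
  [1→7]: (35.03+4.33)/2 × 6 = 118.08
  [7→9]: (4.33+2.03)/2 × 2 = 6.36
  Sum = 141.955 mg/L·hr
Extrapolated tail: C_last / k_e = 2.03 / 0.379 = 5.356
AUC_0→∞ = 141.955 + 5.356 = 147.311 mg/L·hr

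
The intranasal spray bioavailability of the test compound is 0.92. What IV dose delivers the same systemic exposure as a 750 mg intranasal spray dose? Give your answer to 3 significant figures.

Systemic exposure from an extravascular dose = F × D_ev, so the equivalent IV dose is F × D_ev.
D_iv = F × D_ev = 0.92 × 750 = 690 mg

D_iv = 690 mg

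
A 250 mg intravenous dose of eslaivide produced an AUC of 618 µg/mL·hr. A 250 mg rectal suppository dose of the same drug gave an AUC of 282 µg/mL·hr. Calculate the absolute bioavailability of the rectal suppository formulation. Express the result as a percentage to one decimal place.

F = (AUC_ev / D_ev) / (AUC_iv / D_iv)
  = (282/250) / (618/250)
  = 1.128 / 2.472 = 0.4563
  = 45.63%

F = 45.6%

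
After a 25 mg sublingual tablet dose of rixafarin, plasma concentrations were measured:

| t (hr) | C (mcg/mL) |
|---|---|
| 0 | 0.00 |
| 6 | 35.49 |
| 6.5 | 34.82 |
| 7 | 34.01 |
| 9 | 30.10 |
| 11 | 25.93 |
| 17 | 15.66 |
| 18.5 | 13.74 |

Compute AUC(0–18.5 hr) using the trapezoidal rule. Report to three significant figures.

AUC = 408 mcg/mL·hr

Trapezoidal AUC_0→18.5:
  [0→6]: (0.00+35.49)/2 × 6 = 106.47
  [6→6.5]: (35.49+34.82)/2 × 0.5 = 17.5775
  [6.5→7]: (34.82+34.01)/2 × 0.5 = 17.2075
  [7→9]: (34.01+30.10)/2 × 2 = 64.11
  [9→11]: (30.10+25.93)/2 × 2 = 56.03
  [11→17]: (25.93+15.66)/2 × 6 = 124.77
  [17→18.5]: (15.66+13.74)/2 × 1.5 = 22.05
  Sum = 408.215 mcg/mL·hr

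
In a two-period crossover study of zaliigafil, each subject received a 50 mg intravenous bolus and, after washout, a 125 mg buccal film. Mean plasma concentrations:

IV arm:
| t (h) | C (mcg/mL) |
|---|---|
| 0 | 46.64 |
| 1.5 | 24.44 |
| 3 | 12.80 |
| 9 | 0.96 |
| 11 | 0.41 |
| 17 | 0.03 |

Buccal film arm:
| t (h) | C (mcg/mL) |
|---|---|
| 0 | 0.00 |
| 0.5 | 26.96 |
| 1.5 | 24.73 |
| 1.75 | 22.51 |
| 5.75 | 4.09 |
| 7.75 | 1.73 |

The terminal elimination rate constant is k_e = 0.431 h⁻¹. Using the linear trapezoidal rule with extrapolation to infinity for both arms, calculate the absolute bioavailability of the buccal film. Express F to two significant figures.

Trapezoidal AUC_0→17 (IV):
  [0→1.5]: (46.64+24.44)/2 × 1.5 = 53.31
  [1.5→3]: (24.44+12.80)/2 × 1.5 = 27.93
  [3→9]: (12.80+0.96)/2 × 6 = 41.28
  [9→11]: (0.96+0.41)/2 × 2 = 1.37
  [11→17]: (0.41+0.03)/2 × 6 = 1.32
  Sum = 125.21 mcg/mL·h
IV tail: 0.03/0.431 = 0.070; AUC_iv,0→∞ = 125.21 + 0.070 = 125.28 mcg/mL·h
Trapezoidal AUC_0→7.75 (buccal film):
  [0→0.5]: (0.00+26.96)/2 × 0.5 = 6.74
  [0.5→1.5]: (26.96+24.73)/2 × 1 = 25.845
  [1.5→1.75]: (24.73+22.51)/2 × 0.25 = 5.905
  [1.75→5.75]: (22.51+4.09)/2 × 4 = 53.2
  [5.75→7.75]: (4.09+1.73)/2 × 2 = 5.82
  Sum = 97.51 mcg/mL·h
buccal film tail: 1.73/0.431 = 4.014; AUC_ev,0→∞ = 97.51 + 4.014 = 101.524 mcg/mL·h
F = (AUC_ev/D_ev)/(AUC_iv/D_iv) = (101.524/125)/(125.28/50) = 0.812192/2.5056 = 0.3242

F = 0.32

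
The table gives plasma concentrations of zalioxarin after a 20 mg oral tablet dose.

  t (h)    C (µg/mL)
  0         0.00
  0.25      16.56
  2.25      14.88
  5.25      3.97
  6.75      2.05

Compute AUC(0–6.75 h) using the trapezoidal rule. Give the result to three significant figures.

Trapezoidal AUC_0→6.75:
  [0→0.25]: (0.00+16.56)/2 × 0.25 = 2.07
  [0.25→2.25]: (16.56+14.88)/2 × 2 = 31.44
  [2.25→5.25]: (14.88+3.97)/2 × 3 = 28.275
  [5.25→6.75]: (3.97+2.05)/2 × 1.5 = 4.515
  Sum = 66.3 µg/mL·h

AUC = 66.3 µg/mL·h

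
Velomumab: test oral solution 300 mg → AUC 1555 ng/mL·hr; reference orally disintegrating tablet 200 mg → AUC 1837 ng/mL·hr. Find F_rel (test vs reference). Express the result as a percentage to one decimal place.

F_rel = 56.4%

F_rel = (AUC_test/D_test) / (AUC_ref/D_ref)
      = (1555/300) / (1837/200)
      = 5.18333 / 9.185 = 0.5643 = 56.43%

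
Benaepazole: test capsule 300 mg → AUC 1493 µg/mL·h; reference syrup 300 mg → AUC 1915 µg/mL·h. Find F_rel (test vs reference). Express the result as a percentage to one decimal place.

F_rel = (AUC_test/D_test) / (AUC_ref/D_ref)
      = (1493/300) / (1915/300)
      = 4.97667 / 6.38333 = 0.7796 = 77.96%

F_rel = 78.0%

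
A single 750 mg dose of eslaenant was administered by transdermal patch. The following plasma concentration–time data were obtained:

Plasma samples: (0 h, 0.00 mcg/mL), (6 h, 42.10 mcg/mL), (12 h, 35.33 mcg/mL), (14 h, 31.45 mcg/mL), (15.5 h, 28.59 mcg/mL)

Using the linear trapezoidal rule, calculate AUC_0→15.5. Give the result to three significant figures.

AUC = 470 mcg/mL·h

Trapezoidal AUC_0→15.5:
  [0→6]: (0.00+42.10)/2 × 6 = 126.3
  [6→12]: (42.10+35.33)/2 × 6 = 232.29
  [12→14]: (35.33+31.45)/2 × 2 = 66.78
  [14→15.5]: (31.45+28.59)/2 × 1.5 = 45.03
  Sum = 470.4 mcg/mL·h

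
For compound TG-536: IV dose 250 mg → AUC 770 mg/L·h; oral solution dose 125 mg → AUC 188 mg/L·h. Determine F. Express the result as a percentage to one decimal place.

F = 48.8%

F = (AUC_ev / D_ev) / (AUC_iv / D_iv)
  = (188/125) / (770/250)
  = 1.504 / 3.08 = 0.4883
  = 48.83%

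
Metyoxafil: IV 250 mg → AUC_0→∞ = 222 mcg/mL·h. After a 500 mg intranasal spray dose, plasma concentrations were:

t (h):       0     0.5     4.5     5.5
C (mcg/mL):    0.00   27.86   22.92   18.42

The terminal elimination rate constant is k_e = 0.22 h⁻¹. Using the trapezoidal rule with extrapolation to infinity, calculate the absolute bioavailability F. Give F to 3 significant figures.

Trapezoidal AUC_0→5.5 (intranasal spray):
  [0→0.5]: (0.00+27.86)/2 × 0.5 = 6.965
  [0.5→4.5]: (27.86+22.92)/2 × 4 = 101.56
  [4.5→5.5]: (22.92+18.42)/2 × 1 = 20.67
  Sum = 129.195 mcg/mL·h
Tail: C_last/k_e = 18.42/0.22 = 83.727
AUC_0→∞ (intranasal spray) = 129.195 + 83.727 = 212.922 mcg/mL·h
F = (AUC_ev/D_ev)/(AUC_iv/D_iv) = (212.922/500)/(222/250) = 0.425844/0.888 = 0.4796

F = 0.480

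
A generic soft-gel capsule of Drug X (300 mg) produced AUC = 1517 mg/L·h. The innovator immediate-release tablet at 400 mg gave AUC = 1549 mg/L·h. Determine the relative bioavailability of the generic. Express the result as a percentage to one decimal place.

F_rel = (AUC_test/D_test) / (AUC_ref/D_ref)
      = (1517/300) / (1549/400)
      = 5.05667 / 3.8725 = 1.3058 = 130.58%

F_rel = 130.6%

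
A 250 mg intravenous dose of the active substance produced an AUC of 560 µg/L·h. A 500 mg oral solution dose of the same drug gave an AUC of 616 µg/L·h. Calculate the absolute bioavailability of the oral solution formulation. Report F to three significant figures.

F = (AUC_ev / D_ev) / (AUC_iv / D_iv)
  = (616/500) / (560/250)
  = 1.232 / 2.24 = 0.5500

F = 0.550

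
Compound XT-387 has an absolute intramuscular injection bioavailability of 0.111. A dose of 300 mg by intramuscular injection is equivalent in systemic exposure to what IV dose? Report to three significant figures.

D_iv = 33.3 mg

Systemic exposure from an extravascular dose = F × D_ev, so the equivalent IV dose is F × D_ev.
D_iv = F × D_ev = 0.111 × 300 = 33.3 mg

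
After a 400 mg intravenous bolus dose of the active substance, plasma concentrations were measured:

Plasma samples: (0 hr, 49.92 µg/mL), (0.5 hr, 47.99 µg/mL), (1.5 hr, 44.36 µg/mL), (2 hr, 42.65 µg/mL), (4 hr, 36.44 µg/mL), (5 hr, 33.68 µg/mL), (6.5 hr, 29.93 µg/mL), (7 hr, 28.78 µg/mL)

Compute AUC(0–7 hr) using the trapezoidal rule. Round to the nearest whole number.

AUC = 269 µg/mL·hr

Trapezoidal AUC_0→7:
  [0→0.5]: (49.92+47.99)/2 × 0.5 = 24.4775
  [0.5→1.5]: (47.99+44.36)/2 × 1 = 46.175
  [1.5→2]: (44.36+42.65)/2 × 0.5 = 21.7525
  [2→4]: (42.65+36.44)/2 × 2 = 79.09
  [4→5]: (36.44+33.68)/2 × 1 = 35.06
  [5→6.5]: (33.68+29.93)/2 × 1.5 = 47.7075
  [6.5→7]: (29.93+28.78)/2 × 0.5 = 14.6775
  Sum = 268.94 µg/mL·hr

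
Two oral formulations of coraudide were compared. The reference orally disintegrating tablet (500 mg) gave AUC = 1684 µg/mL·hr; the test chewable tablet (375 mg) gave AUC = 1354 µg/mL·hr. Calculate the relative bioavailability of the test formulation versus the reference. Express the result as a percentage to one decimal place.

F_rel = (AUC_test/D_test) / (AUC_ref/D_ref)
      = (1354/375) / (1684/500)
      = 3.61067 / 3.368 = 1.0721 = 107.21%

F_rel = 107.2%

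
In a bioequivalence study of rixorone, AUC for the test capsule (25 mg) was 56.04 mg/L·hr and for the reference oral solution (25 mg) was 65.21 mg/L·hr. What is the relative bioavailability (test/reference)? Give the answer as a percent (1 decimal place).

F_rel = (AUC_test/D_test) / (AUC_ref/D_ref)
      = (56.04/25) / (65.21/25)
      = 2.2416 / 2.6084 = 0.8594 = 85.94%

F_rel = 85.9%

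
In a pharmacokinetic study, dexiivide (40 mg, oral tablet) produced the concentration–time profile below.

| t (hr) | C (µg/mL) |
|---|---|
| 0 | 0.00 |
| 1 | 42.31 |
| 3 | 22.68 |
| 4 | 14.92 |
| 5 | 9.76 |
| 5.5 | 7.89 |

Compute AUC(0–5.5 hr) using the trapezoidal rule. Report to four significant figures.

AUC = 121.7 µg/mL·hr

Trapezoidal AUC_0→5.5:
  [0→1]: (0.00+42.31)/2 × 1 = 21.155
  [1→3]: (42.31+22.68)/2 × 2 = 64.99
  [3→4]: (22.68+14.92)/2 × 1 = 18.8
  [4→5]: (14.92+9.76)/2 × 1 = 12.34
  [5→5.5]: (9.76+7.89)/2 × 0.5 = 4.4125
  Sum = 121.6975 µg/mL·hr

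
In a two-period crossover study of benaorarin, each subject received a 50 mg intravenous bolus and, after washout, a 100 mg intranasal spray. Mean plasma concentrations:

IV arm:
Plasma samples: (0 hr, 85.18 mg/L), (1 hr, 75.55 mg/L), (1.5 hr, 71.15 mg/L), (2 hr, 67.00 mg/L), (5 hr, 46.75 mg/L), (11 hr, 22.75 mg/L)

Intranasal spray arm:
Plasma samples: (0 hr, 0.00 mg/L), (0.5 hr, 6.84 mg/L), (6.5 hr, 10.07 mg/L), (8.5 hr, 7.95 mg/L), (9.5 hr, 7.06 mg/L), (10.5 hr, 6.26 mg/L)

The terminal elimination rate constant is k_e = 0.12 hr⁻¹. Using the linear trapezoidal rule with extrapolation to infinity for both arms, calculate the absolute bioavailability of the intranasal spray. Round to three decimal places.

Trapezoidal AUC_0→11 (IV):
  [0→1]: (85.18+75.55)/2 × 1 = 80.365
  [1→1.5]: (75.55+71.15)/2 × 0.5 = 36.675
  [1.5→2]: (71.15+67.00)/2 × 0.5 = 34.5375
  [2→5]: (67.00+46.75)/2 × 3 = 170.625
  [5→11]: (46.75+22.75)/2 × 6 = 208.5
  Sum = 530.7025 mg/L·hr
IV tail: 22.75/0.12 = 189.583; AUC_iv,0→∞ = 530.7025 + 189.583 = 720.2855 mg/L·hr
Trapezoidal AUC_0→10.5 (intranasal spray):
  [0→0.5]: (0.00+6.84)/2 × 0.5 = 1.71
  [0.5→6.5]: (6.84+10.07)/2 × 6 = 50.73
  [6.5→8.5]: (10.07+7.95)/2 × 2 = 18.02
  [8.5→9.5]: (7.95+7.06)/2 × 1 = 7.505
  [9.5→10.5]: (7.06+6.26)/2 × 1 = 6.66
  Sum = 84.625 mg/L·hr
intranasal spray tail: 6.26/0.12 = 52.167; AUC_ev,0→∞ = 84.625 + 52.167 = 136.792 mg/L·hr
F = (AUC_ev/D_ev)/(AUC_iv/D_iv) = (136.792/100)/(720.2855/50) = 1.36792/14.40571 = 0.0950

F = 0.095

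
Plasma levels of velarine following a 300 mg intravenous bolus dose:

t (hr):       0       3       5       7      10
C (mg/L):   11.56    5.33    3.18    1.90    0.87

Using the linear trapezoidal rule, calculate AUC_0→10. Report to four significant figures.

Trapezoidal AUC_0→10:
  [0→3]: (11.56+5.33)/2 × 3 = 25.335
  [3→5]: (5.33+3.18)/2 × 2 = 8.51
  [5→7]: (3.18+1.90)/2 × 2 = 5.08
  [7→10]: (1.90+0.87)/2 × 3 = 4.155
  Sum = 43.08 mg/L·hr

AUC = 43.08 mg/L·hr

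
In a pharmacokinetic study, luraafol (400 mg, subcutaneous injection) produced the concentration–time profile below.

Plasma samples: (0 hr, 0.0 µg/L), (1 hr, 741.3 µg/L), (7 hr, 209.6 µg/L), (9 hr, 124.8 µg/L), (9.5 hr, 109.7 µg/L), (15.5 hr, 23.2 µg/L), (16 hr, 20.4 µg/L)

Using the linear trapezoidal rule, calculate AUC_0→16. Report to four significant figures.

AUC = 4026 µg/L·hr

Trapezoidal AUC_0→16:
  [0→1]: (0.0+741.3)/2 × 1 = 370.65
  [1→7]: (741.3+209.6)/2 × 6 = 2852.7
  [7→9]: (209.6+124.8)/2 × 2 = 334.4
  [9→9.5]: (124.8+109.7)/2 × 0.5 = 58.625
  [9.5→15.5]: (109.7+23.2)/2 × 6 = 398.7
  [15.5→16]: (23.2+20.4)/2 × 0.5 = 10.9
  Sum = 4025.975 µg/L·hr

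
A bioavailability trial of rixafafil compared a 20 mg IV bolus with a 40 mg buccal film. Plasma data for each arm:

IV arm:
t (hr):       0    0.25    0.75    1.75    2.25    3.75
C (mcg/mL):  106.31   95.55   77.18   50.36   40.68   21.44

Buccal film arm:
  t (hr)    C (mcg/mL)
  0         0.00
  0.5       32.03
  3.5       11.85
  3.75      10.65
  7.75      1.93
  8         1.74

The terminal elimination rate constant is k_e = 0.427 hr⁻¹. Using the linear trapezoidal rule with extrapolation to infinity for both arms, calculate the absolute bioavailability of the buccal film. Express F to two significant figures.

F = 0.21

Trapezoidal AUC_0→3.75 (IV):
  [0→0.25]: (106.31+95.55)/2 × 0.25 = 25.2325
  [0.25→0.75]: (95.55+77.18)/2 × 0.5 = 43.1825
  [0.75→1.75]: (77.18+50.36)/2 × 1 = 63.77
  [1.75→2.25]: (50.36+40.68)/2 × 0.5 = 22.76
  [2.25→3.75]: (40.68+21.44)/2 × 1.5 = 46.59
  Sum = 201.535 mcg/mL·hr
IV tail: 21.44/0.427 = 50.211; AUC_iv,0→∞ = 201.535 + 50.211 = 251.746 mcg/mL·hr
Trapezoidal AUC_0→8 (buccal film):
  [0→0.5]: (0.00+32.03)/2 × 0.5 = 8.0075
  [0.5→3.5]: (32.03+11.85)/2 × 3 = 65.82
  [3.5→3.75]: (11.85+10.65)/2 × 0.25 = 2.8125
  [3.75→7.75]: (10.65+1.93)/2 × 4 = 25.16
  [7.75→8]: (1.93+1.74)/2 × 0.25 = 0.45875
  Sum = 102.25875 mcg/mL·hr
buccal film tail: 1.74/0.427 = 4.075; AUC_ev,0→∞ = 102.25875 + 4.075 = 106.33375 mcg/mL·hr
F = (AUC_ev/D_ev)/(AUC_iv/D_iv) = (106.33375/40)/(251.746/20) = 2.65834/12.5873 = 0.2112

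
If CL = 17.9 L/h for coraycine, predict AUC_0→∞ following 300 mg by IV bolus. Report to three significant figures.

AUC = 16.8 mg/L·h

AUC_0→∞ = Dose_iv / CL
        = 300 / 17.9 = 16.7598 mg/L·h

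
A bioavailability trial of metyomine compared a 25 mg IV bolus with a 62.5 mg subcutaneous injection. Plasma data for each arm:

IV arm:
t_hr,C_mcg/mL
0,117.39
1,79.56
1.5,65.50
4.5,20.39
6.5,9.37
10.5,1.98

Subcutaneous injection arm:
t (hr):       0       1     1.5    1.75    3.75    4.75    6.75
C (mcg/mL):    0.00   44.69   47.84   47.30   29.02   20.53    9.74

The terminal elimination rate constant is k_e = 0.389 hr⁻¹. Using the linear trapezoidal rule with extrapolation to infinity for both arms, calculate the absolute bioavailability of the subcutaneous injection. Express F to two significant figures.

F = 0.27

Trapezoidal AUC_0→10.5 (IV):
  [0→1]: (117.39+79.56)/2 × 1 = 98.475
  [1→1.5]: (79.56+65.50)/2 × 0.5 = 36.265
  [1.5→4.5]: (65.50+20.39)/2 × 3 = 128.835
  [4.5→6.5]: (20.39+9.37)/2 × 2 = 29.76
  [6.5→10.5]: (9.37+1.98)/2 × 4 = 22.7
  Sum = 316.035 mcg/mL·hr
IV tail: 1.98/0.389 = 5.090; AUC_iv,0→∞ = 316.035 + 5.090 = 321.125 mcg/mL·hr
Trapezoidal AUC_0→6.75 (subcutaneous injection):
  [0→1]: (0.00+44.69)/2 × 1 = 22.345
  [1→1.5]: (44.69+47.84)/2 × 0.5 = 23.1325
  [1.5→1.75]: (47.84+47.30)/2 × 0.25 = 11.8925
  [1.75→3.75]: (47.30+29.02)/2 × 2 = 76.32
  [3.75→4.75]: (29.02+20.53)/2 × 1 = 24.775
  [4.75→6.75]: (20.53+9.74)/2 × 2 = 30.27
  Sum = 188.735 mcg/mL·hr
subcutaneous injection tail: 9.74/0.389 = 25.039; AUC_ev,0→∞ = 188.735 + 25.039 = 213.774 mcg/mL·hr
F = (AUC_ev/D_ev)/(AUC_iv/D_iv) = (213.774/62.5)/(321.125/25) = 3.420384/12.845 = 0.2663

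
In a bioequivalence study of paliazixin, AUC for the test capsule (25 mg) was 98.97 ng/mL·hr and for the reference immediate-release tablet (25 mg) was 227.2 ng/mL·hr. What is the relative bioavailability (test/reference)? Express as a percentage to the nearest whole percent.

F_rel = (AUC_test/D_test) / (AUC_ref/D_ref)
      = (98.97/25) / (227.2/25)
      = 3.9588 / 9.088 = 0.4356 = 43.56%

F_rel = 44%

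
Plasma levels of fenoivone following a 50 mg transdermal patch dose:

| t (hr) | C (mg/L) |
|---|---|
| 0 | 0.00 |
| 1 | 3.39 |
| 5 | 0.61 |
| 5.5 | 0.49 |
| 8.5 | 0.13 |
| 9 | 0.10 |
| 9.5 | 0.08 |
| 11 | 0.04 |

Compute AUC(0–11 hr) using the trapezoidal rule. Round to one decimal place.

AUC = 11.1 mg/L·hr

Trapezoidal AUC_0→11:
  [0→1]: (0.00+3.39)/2 × 1 = 1.695
  [1→5]: (3.39+0.61)/2 × 4 = 8.0
  [5→5.5]: (0.61+0.49)/2 × 0.5 = 0.275
  [5.5→8.5]: (0.49+0.13)/2 × 3 = 0.93
  [8.5→9]: (0.13+0.10)/2 × 0.5 = 0.0575
  [9→9.5]: (0.10+0.08)/2 × 0.5 = 0.045
  [9.5→11]: (0.08+0.04)/2 × 1.5 = 0.09
  Sum = 11.0925 mg/L·hr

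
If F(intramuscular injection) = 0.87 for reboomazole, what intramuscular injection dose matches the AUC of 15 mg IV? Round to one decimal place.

For equal systemic exposure: F × D_ev = D_iv
D_ev = D_iv / F = 15 / 0.87 = 17.2414 mg

D_intramuscular = 17.2 mg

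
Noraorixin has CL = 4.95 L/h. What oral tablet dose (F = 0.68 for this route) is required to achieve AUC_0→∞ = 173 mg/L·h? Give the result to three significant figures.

Dose = CL × AUC_0→∞ / F
     = 4.95 × 173 / 0.68 = 1259.34 mg

Dose = 1260 mg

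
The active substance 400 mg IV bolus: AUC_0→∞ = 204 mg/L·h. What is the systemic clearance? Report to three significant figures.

CL = Dose_iv / AUC_0→∞
   = 400 / 204 = 1.96078 L/h

CL = 1.96 L/h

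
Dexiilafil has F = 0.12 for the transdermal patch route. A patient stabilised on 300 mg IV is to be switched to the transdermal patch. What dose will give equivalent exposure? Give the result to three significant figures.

D_transdermal = 2500 mg

For equal systemic exposure: F × D_ev = D_iv
D_ev = D_iv / F = 300 / 0.12 = 2500 mg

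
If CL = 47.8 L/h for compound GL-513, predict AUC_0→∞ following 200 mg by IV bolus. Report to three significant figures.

AUC = 4.18 mg/L·h

AUC_0→∞ = Dose_iv / CL
        = 200 / 47.8 = 4.1841 mg/L·h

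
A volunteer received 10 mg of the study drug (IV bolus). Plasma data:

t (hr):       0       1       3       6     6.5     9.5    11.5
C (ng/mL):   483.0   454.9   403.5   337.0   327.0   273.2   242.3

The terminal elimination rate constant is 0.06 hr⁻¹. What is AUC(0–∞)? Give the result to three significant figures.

AUC = 8060 ng/mL·hr

Trapezoidal AUC_0→11.5:
  [0→1]: (483.0+454.9)/2 × 1 = 468.95
  [1→3]: (454.9+403.5)/2 × 2 = 858.4
  [3→6]: (403.5+337.0)/2 × 3 = 1110.75
  [6→6.5]: (337.0+327.0)/2 × 0.5 = 166.0
  [6.5→9.5]: (327.0+273.2)/2 × 3 = 900.3
  [9.5→11.5]: (273.2+242.3)/2 × 2 = 515.5
  Sum = 4019.9 ng/mL·hr
Extrapolated tail: C_last / k_e = 242.3 / 0.06 = 4038.333
AUC_0→∞ = 4019.9 + 4038.333 = 8058.233 ng/mL·hr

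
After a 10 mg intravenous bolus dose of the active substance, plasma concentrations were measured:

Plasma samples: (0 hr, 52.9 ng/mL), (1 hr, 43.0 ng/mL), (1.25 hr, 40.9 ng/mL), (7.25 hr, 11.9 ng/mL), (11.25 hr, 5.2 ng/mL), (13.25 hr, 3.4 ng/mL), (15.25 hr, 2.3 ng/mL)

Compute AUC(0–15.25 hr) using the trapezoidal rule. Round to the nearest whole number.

Trapezoidal AUC_0→15.25:
  [0→1]: (52.9+43.0)/2 × 1 = 47.95
  [1→1.25]: (43.0+40.9)/2 × 0.25 = 10.4875
  [1.25→7.25]: (40.9+11.9)/2 × 6 = 158.4
  [7.25→11.25]: (11.9+5.2)/2 × 4 = 34.2
  [11.25→13.25]: (5.2+3.4)/2 × 2 = 8.6
  [13.25→15.25]: (3.4+2.3)/2 × 2 = 5.7
  Sum = 265.3375 ng/mL·hr

AUC = 265 ng/mL·hr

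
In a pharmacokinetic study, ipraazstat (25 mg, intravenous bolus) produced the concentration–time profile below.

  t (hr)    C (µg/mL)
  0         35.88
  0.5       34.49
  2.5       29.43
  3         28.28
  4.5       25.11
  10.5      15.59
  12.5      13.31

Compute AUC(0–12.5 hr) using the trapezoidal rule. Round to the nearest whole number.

Trapezoidal AUC_0→12.5:
  [0→0.5]: (35.88+34.49)/2 × 0.5 = 17.5925
  [0.5→2.5]: (34.49+29.43)/2 × 2 = 63.92
  [2.5→3]: (29.43+28.28)/2 × 0.5 = 14.4275
  [3→4.5]: (28.28+25.11)/2 × 1.5 = 40.0425
  [4.5→10.5]: (25.11+15.59)/2 × 6 = 122.1
  [10.5→12.5]: (15.59+13.31)/2 × 2 = 28.9
  Sum = 286.9825 µg/mL·hr

AUC = 287 µg/mL·hr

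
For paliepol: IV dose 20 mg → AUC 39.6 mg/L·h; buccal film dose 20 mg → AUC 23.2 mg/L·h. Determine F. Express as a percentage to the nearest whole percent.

F = 59%

F = (AUC_ev / D_ev) / (AUC_iv / D_iv)
  = (23.2/20) / (39.6/20)
  = 1.16 / 1.98 = 0.5859
  = 58.59%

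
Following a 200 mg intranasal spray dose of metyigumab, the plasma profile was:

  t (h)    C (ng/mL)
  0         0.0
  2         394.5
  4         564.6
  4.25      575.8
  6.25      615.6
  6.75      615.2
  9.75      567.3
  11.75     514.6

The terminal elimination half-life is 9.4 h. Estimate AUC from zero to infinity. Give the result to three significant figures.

Trapezoidal AUC_0→11.75:
  [0→2]: (0.0+394.5)/2 × 2 = 394.5
  [2→4]: (394.5+564.6)/2 × 2 = 959.1
  [4→4.25]: (564.6+575.8)/2 × 0.25 = 142.55
  [4.25→6.25]: (575.8+615.6)/2 × 2 = 1191.4
  [6.25→6.75]: (615.6+615.2)/2 × 0.5 = 307.7
  [6.75→9.75]: (615.2+567.3)/2 × 3 = 1773.75
  [9.75→11.75]: (567.3+514.6)/2 × 2 = 1081.9
  Sum = 5850.9 ng/mL·h
k_e = ln2 / t½ = 0.693147 / 9.4 = 0.0737 h^-1
Extrapolated tail: C_last / k_e = 514.6 / 0.0737 = 6982.361
AUC_0→∞ = 5850.9 + 6982.361 = 12833.261 ng/mL·h

AUC = 12800 ng/mL·h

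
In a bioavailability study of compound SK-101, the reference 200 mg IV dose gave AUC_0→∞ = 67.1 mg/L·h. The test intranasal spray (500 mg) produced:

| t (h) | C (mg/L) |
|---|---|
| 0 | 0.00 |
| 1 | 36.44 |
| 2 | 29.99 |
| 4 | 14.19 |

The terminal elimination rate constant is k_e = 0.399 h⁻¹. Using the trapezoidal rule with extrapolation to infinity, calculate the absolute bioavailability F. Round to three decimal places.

F = 0.782

Trapezoidal AUC_0→4 (intranasal spray):
  [0→1]: (0.00+36.44)/2 × 1 = 18.22
  [1→2]: (36.44+29.99)/2 × 1 = 33.215
  [2→4]: (29.99+14.19)/2 × 2 = 44.18
  Sum = 95.615 mg/L·h
Tail: C_last/k_e = 14.19/0.399 = 35.564
AUC_0→∞ (intranasal spray) = 95.615 + 35.564 = 131.179 mg/L·h
F = (AUC_ev/D_ev)/(AUC_iv/D_iv) = (131.179/500)/(67.1/200) = 0.262358/0.3355 = 0.7820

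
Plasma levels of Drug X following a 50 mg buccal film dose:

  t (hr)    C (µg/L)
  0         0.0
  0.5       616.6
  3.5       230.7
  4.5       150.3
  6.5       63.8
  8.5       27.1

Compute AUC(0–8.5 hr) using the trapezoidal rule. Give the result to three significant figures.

Trapezoidal AUC_0→8.5:
  [0→0.5]: (0.0+616.6)/2 × 0.5 = 154.15
  [0.5→3.5]: (616.6+230.7)/2 × 3 = 1270.95
  [3.5→4.5]: (230.7+150.3)/2 × 1 = 190.5
  [4.5→6.5]: (150.3+63.8)/2 × 2 = 214.1
  [6.5→8.5]: (63.8+27.1)/2 × 2 = 90.9
  Sum = 1920.6 µg/L·hr

AUC = 1920 µg/L·hr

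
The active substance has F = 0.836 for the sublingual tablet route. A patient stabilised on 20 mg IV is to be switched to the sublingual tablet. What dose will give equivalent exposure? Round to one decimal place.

For equal systemic exposure: F × D_ev = D_iv
D_ev = D_iv / F = 20 / 0.836 = 23.9234 mg

D_sublingual = 23.9 mg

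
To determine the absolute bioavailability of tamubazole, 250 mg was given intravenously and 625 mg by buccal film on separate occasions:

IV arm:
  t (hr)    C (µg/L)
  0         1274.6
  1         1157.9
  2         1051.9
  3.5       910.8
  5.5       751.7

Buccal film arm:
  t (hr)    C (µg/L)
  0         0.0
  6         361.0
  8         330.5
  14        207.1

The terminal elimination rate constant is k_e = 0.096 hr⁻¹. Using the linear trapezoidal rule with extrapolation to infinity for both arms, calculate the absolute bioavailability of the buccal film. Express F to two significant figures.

F = 0.17

Trapezoidal AUC_0→5.5 (IV):
  [0→1]: (1274.6+1157.9)/2 × 1 = 1216.25
  [1→2]: (1157.9+1051.9)/2 × 1 = 1104.9
  [2→3.5]: (1051.9+910.8)/2 × 1.5 = 1472.025
  [3.5→5.5]: (910.8+751.7)/2 × 2 = 1662.5
  Sum = 5455.675 µg/L·hr
IV tail: 751.7/0.096 = 7830.208; AUC_iv,0→∞ = 5455.675 + 7830.208 = 13285.883 µg/L·hr
Trapezoidal AUC_0→14 (buccal film):
  [0→6]: (0.0+361.0)/2 × 6 = 1083.0
  [6→8]: (361.0+330.5)/2 × 2 = 691.5
  [8→14]: (330.5+207.1)/2 × 6 = 1612.8
  Sum = 3387.3 µg/L·hr
buccal film tail: 207.1/0.096 = 2157.292; AUC_ev,0→∞ = 3387.3 + 2157.292 = 5544.592 µg/L·hr
F = (AUC_ev/D_ev)/(AUC_iv/D_iv) = (5544.592/625)/(13285.883/250) = 8.8713472/53.143532 = 0.1669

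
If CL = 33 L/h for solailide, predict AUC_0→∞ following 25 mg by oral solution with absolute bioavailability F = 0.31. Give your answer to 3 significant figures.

AUC_0→∞ = F × Dose / CL
        = 0.31 × 25 / 33 = 0.234848 mg/L·h

AUC = 0.235 mg/L·h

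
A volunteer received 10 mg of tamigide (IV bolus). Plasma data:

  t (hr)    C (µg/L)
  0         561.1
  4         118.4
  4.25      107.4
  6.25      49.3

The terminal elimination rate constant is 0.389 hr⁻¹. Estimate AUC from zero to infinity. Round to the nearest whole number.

AUC = 1671 µg/L·hr

Trapezoidal AUC_0→6.25:
  [0→4]: (561.1+118.4)/2 × 4 = 1359.0
  [4→4.25]: (118.4+107.4)/2 × 0.25 = 28.225
  [4.25→6.25]: (107.4+49.3)/2 × 2 = 156.7
  Sum = 1543.925 µg/L·hr
Extrapolated tail: C_last / k_e = 49.3 / 0.389 = 126.735
AUC_0→∞ = 1543.925 + 126.735 = 1670.66 µg/L·hr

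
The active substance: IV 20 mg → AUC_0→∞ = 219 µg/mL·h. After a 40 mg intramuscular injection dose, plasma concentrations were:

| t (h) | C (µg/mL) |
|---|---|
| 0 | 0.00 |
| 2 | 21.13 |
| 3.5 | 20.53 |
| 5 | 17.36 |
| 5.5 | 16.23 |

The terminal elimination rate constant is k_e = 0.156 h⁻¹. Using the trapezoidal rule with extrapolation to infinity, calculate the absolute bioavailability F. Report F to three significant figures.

Trapezoidal AUC_0→5.5 (intramuscular injection):
  [0→2]: (0.00+21.13)/2 × 2 = 21.13
  [2→3.5]: (21.13+20.53)/2 × 1.5 = 31.245
  [3.5→5]: (20.53+17.36)/2 × 1.5 = 28.4175
  [5→5.5]: (17.36+16.23)/2 × 0.5 = 8.3975
  Sum = 89.19 µg/mL·h
Tail: C_last/k_e = 16.23/0.156 = 104.038
AUC_0→∞ (intramuscular injection) = 89.19 + 104.038 = 193.228 µg/mL·h
F = (AUC_ev/D_ev)/(AUC_iv/D_iv) = (193.228/40)/(219/20) = 4.8307/10.95 = 0.4412

F = 0.441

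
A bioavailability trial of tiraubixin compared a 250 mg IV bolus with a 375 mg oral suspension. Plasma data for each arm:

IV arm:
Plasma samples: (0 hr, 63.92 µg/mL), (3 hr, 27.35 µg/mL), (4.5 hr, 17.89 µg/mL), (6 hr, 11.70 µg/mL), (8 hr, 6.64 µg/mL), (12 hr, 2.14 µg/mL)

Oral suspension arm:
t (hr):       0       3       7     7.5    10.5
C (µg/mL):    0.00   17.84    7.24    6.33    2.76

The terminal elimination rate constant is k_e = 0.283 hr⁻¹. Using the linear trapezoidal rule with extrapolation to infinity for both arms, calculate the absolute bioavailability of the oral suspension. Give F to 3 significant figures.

F = 0.292

Trapezoidal AUC_0→12 (IV):
  [0→3]: (63.92+27.35)/2 × 3 = 136.905
  [3→4.5]: (27.35+17.89)/2 × 1.5 = 33.93
  [4.5→6]: (17.89+11.70)/2 × 1.5 = 22.1925
  [6→8]: (11.70+6.64)/2 × 2 = 18.34
  [8→12]: (6.64+2.14)/2 × 4 = 17.56
  Sum = 228.9275 µg/mL·hr
IV tail: 2.14/0.283 = 7.562; AUC_iv,0→∞ = 228.9275 + 7.562 = 236.4895 µg/mL·hr
Trapezoidal AUC_0→10.5 (oral suspension):
  [0→3]: (0.00+17.84)/2 × 3 = 26.76
  [3→7]: (17.84+7.24)/2 × 4 = 50.16
  [7→7.5]: (7.24+6.33)/2 × 0.5 = 3.3925
  [7.5→10.5]: (6.33+2.76)/2 × 3 = 13.635
  Sum = 93.9475 µg/mL·hr
oral suspension tail: 2.76/0.283 = 9.753; AUC_ev,0→∞ = 93.9475 + 9.753 = 103.7005 µg/mL·hr
F = (AUC_ev/D_ev)/(AUC_iv/D_iv) = (103.7005/375)/(236.4895/250) = 0.276535/0.945958 = 0.2923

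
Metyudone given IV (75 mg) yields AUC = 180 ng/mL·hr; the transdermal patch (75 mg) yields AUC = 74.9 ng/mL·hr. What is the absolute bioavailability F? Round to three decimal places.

F = 0.416

F = (AUC_ev / D_ev) / (AUC_iv / D_iv)
  = (74.9/75) / (180/75)
  = 0.998667 / 2.4 = 0.4161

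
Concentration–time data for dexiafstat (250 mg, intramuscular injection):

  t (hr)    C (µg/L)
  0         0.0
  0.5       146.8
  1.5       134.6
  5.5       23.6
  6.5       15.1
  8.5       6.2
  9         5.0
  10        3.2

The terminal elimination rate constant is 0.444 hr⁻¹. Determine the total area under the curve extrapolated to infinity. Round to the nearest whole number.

AUC = 549 µg/L·hr

Trapezoidal AUC_0→10:
  [0→0.5]: (0.0+146.8)/2 × 0.5 = 36.7
  [0.5→1.5]: (146.8+134.6)/2 × 1 = 140.7
  [1.5→5.5]: (134.6+23.6)/2 × 4 = 316.4
  [5.5→6.5]: (23.6+15.1)/2 × 1 = 19.35
  [6.5→8.5]: (15.1+6.2)/2 × 2 = 21.3
  [8.5→9]: (6.2+5.0)/2 × 0.5 = 2.8
  [9→10]: (5.0+3.2)/2 × 1 = 4.1
  Sum = 541.35 µg/L·hr
Extrapolated tail: C_last / k_e = 3.2 / 0.444 = 7.207
AUC_0→∞ = 541.35 + 7.207 = 548.557 µg/L·hr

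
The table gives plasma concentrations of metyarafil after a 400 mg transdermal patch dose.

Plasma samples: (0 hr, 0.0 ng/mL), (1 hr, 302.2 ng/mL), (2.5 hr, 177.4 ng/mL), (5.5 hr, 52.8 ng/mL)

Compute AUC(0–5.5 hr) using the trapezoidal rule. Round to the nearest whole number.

AUC = 856 ng/mL·hr

Trapezoidal AUC_0→5.5:
  [0→1]: (0.0+302.2)/2 × 1 = 151.1
  [1→2.5]: (302.2+177.4)/2 × 1.5 = 359.7
  [2.5→5.5]: (177.4+52.8)/2 × 3 = 345.3
  Sum = 856.1 ng/mL·hr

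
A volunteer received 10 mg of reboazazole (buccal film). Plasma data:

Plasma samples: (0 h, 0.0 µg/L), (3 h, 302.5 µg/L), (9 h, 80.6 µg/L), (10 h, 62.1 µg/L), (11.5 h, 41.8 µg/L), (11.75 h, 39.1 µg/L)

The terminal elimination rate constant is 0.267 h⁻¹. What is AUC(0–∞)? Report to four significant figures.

Trapezoidal AUC_0→11.75:
  [0→3]: (0.0+302.5)/2 × 3 = 453.75
  [3→9]: (302.5+80.6)/2 × 6 = 1149.3
  [9→10]: (80.6+62.1)/2 × 1 = 71.35
  [10→11.5]: (62.1+41.8)/2 × 1.5 = 77.925
  [11.5→11.75]: (41.8+39.1)/2 × 0.25 = 10.1125
  Sum = 1762.4375 µg/L·h
Extrapolated tail: C_last / k_e = 39.1 / 0.267 = 146.442
AUC_0→∞ = 1762.4375 + 146.442 = 1908.8795 µg/L·h

AUC = 1909 µg/L·h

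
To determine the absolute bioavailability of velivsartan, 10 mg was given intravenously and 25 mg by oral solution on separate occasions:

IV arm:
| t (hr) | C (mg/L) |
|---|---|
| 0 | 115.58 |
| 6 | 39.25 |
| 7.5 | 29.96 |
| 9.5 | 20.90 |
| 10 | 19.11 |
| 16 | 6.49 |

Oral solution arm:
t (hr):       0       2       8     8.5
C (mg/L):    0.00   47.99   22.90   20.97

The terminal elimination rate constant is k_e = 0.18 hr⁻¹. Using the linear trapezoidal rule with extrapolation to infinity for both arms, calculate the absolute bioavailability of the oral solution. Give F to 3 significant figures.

Trapezoidal AUC_0→16 (IV):
  [0→6]: (115.58+39.25)/2 × 6 = 464.49
  [6→7.5]: (39.25+29.96)/2 × 1.5 = 51.9075
  [7.5→9.5]: (29.96+20.90)/2 × 2 = 50.86
  [9.5→10]: (20.90+19.11)/2 × 0.5 = 10.0025
  [10→16]: (19.11+6.49)/2 × 6 = 76.8
  Sum = 654.06 mg/L·hr
IV tail: 6.49/0.18 = 36.056; AUC_iv,0→∞ = 654.06 + 36.056 = 690.116 mg/L·hr
Trapezoidal AUC_0→8.5 (oral solution):
  [0→2]: (0.00+47.99)/2 × 2 = 47.99
  [2→8]: (47.99+22.90)/2 × 6 = 212.67
  [8→8.5]: (22.90+20.97)/2 × 0.5 = 10.9675
  Sum = 271.6275 mg/L·hr
oral solution tail: 20.97/0.18 = 116.500; AUC_ev,0→∞ = 271.6275 + 116.500 = 388.1275 mg/L·hr
F = (AUC_ev/D_ev)/(AUC_iv/D_iv) = (388.1275/25)/(690.116/10) = 15.5251/69.0116 = 0.2250

F = 0.225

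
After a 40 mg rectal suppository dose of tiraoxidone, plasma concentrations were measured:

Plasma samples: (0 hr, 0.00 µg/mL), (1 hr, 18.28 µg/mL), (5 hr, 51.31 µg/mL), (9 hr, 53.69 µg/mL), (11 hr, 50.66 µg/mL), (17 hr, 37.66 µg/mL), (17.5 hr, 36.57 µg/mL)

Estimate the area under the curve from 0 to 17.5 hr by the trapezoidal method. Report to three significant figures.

Trapezoidal AUC_0→17.5:
  [0→1]: (0.00+18.28)/2 × 1 = 9.14
  [1→5]: (18.28+51.31)/2 × 4 = 139.18
  [5→9]: (51.31+53.69)/2 × 4 = 210.0
  [9→11]: (53.69+50.66)/2 × 2 = 104.35
  [11→17]: (50.66+37.66)/2 × 6 = 264.96
  [17→17.5]: (37.66+36.57)/2 × 0.5 = 18.5575
  Sum = 746.1875 µg/mL·hr

AUC = 746 µg/mL·hr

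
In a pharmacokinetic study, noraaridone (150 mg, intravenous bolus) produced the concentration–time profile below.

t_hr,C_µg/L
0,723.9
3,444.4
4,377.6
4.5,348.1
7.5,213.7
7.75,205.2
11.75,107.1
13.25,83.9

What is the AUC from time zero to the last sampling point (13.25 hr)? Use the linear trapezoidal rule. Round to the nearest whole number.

AUC = 4008 µg/L·hr

Trapezoidal AUC_0→13.25:
  [0→3]: (723.9+444.4)/2 × 3 = 1752.45
  [3→4]: (444.4+377.6)/2 × 1 = 411.0
  [4→4.5]: (377.6+348.1)/2 × 0.5 = 181.425
  [4.5→7.5]: (348.1+213.7)/2 × 3 = 842.7
  [7.5→7.75]: (213.7+205.2)/2 × 0.25 = 52.3625
  [7.75→11.75]: (205.2+107.1)/2 × 4 = 624.6
  [11.75→13.25]: (107.1+83.9)/2 × 1.5 = 143.25
  Sum = 4007.7875 µg/L·hr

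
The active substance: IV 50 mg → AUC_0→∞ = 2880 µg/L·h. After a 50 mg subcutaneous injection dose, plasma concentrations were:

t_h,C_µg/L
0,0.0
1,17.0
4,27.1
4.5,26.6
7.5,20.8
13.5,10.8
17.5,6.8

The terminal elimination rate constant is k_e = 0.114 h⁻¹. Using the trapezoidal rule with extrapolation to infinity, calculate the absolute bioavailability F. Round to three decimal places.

F = 0.121

Trapezoidal AUC_0→17.5 (subcutaneous injection):
  [0→1]: (0.0+17.0)/2 × 1 = 8.5
  [1→4]: (17.0+27.1)/2 × 3 = 66.15
  [4→4.5]: (27.1+26.6)/2 × 0.5 = 13.425
  [4.5→7.5]: (26.6+20.8)/2 × 3 = 71.1
  [7.5→13.5]: (20.8+10.8)/2 × 6 = 94.8
  [13.5→17.5]: (10.8+6.8)/2 × 4 = 35.2
  Sum = 289.175 µg/L·h
Tail: C_last/k_e = 6.8/0.114 = 59.649
AUC_0→∞ (subcutaneous injection) = 289.175 + 59.649 = 348.824 µg/L·h
F = (AUC_ev/D_ev)/(AUC_iv/D_iv) = (348.824/50)/(2880/50) = 6.97648/57.6 = 0.1211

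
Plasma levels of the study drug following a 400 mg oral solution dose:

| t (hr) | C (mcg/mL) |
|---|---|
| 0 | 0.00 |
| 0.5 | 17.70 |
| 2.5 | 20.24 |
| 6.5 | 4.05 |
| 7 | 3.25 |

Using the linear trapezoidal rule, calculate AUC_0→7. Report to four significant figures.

Trapezoidal AUC_0→7:
  [0→0.5]: (0.00+17.70)/2 × 0.5 = 4.425
  [0.5→2.5]: (17.70+20.24)/2 × 2 = 37.94
  [2.5→6.5]: (20.24+4.05)/2 × 4 = 48.58
  [6.5→7]: (4.05+3.25)/2 × 0.5 = 1.825
  Sum = 92.77 mcg/mL·hr

AUC = 92.77 mcg/mL·hr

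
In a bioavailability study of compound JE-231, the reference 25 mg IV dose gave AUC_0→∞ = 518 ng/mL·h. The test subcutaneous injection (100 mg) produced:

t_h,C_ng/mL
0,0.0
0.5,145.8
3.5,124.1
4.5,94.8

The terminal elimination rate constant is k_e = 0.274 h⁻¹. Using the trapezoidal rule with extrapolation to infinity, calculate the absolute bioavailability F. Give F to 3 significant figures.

F = 0.433

Trapezoidal AUC_0→4.5 (subcutaneous injection):
  [0→0.5]: (0.0+145.8)/2 × 0.5 = 36.45
  [0.5→3.5]: (145.8+124.1)/2 × 3 = 404.85
  [3.5→4.5]: (124.1+94.8)/2 × 1 = 109.45
  Sum = 550.75 ng/mL·h
Tail: C_last/k_e = 94.8/0.274 = 345.985
AUC_0→∞ (subcutaneous injection) = 550.75 + 345.985 = 896.735 ng/mL·h
F = (AUC_ev/D_ev)/(AUC_iv/D_iv) = (896.735/100)/(518/25) = 8.96735/20.72 = 0.4328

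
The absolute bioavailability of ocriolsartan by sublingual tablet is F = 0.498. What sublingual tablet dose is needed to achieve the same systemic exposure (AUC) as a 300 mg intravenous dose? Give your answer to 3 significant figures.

For equal systemic exposure: F × D_ev = D_iv
D_ev = D_iv / F = 300 / 0.498 = 602.41 mg

D_sublingual = 602 mg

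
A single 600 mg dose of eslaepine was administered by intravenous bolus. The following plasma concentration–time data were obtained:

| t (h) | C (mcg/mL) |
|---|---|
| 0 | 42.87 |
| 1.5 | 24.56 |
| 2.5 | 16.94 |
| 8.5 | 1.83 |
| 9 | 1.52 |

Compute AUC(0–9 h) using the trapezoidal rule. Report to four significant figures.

Trapezoidal AUC_0→9:
  [0→1.5]: (42.87+24.56)/2 × 1.5 = 50.5725
  [1.5→2.5]: (24.56+16.94)/2 × 1 = 20.75
  [2.5→8.5]: (16.94+1.83)/2 × 6 = 56.31
  [8.5→9]: (1.83+1.52)/2 × 0.5 = 0.8375
  Sum = 128.47 mcg/mL·h

AUC = 128.5 mcg/mL·h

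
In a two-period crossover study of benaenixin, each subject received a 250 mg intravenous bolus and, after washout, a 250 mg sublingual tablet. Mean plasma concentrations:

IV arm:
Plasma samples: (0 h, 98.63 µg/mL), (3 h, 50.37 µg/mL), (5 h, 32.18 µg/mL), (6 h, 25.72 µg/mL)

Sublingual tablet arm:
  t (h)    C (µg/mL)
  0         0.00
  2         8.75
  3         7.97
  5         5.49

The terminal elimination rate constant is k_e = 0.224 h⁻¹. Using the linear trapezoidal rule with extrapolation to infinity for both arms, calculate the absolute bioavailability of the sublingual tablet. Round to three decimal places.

F = 0.122

Trapezoidal AUC_0→6 (IV):
  [0→3]: (98.63+50.37)/2 × 3 = 223.5
  [3→5]: (50.37+32.18)/2 × 2 = 82.55
  [5→6]: (32.18+25.72)/2 × 1 = 28.95
  Sum = 335.0 µg/mL·h
IV tail: 25.72/0.224 = 114.821; AUC_iv,0→∞ = 335.0 + 114.821 = 449.821 µg/mL·h
Trapezoidal AUC_0→5 (sublingual tablet):
  [0→2]: (0.00+8.75)/2 × 2 = 8.75
  [2→3]: (8.75+7.97)/2 × 1 = 8.36
  [3→5]: (7.97+5.49)/2 × 2 = 13.46
  Sum = 30.57 µg/mL·h
sublingual tablet tail: 5.49/0.224 = 24.509; AUC_ev,0→∞ = 30.57 + 24.509 = 55.079 µg/mL·h
F = (AUC_ev/D_ev)/(AUC_iv/D_iv) = (55.079/250)/(449.821/250) = 0.220316/1.799284 = 0.1224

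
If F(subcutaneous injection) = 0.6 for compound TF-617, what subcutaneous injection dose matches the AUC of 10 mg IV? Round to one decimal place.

For equal systemic exposure: F × D_ev = D_iv
D_ev = D_iv / F = 10 / 0.6 = 16.6667 mg

D_subcutaneous = 16.7 mg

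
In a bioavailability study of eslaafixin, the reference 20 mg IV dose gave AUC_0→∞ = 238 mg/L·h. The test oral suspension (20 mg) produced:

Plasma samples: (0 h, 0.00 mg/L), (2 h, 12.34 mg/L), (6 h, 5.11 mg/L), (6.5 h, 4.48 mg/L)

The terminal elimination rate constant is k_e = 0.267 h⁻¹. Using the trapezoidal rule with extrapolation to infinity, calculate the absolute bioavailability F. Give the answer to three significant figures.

F = 0.279

Trapezoidal AUC_0→6.5 (oral suspension):
  [0→2]: (0.00+12.34)/2 × 2 = 12.34
  [2→6]: (12.34+5.11)/2 × 4 = 34.9
  [6→6.5]: (5.11+4.48)/2 × 0.5 = 2.3975
  Sum = 49.6375 mg/L·h
Tail: C_last/k_e = 4.48/0.267 = 16.779
AUC_0→∞ (oral suspension) = 49.6375 + 16.779 = 66.4165 mg/L·h
F = (AUC_ev/D_ev)/(AUC_iv/D_iv) = (66.4165/20)/(238/20) = 3.320825/11.9 = 0.2791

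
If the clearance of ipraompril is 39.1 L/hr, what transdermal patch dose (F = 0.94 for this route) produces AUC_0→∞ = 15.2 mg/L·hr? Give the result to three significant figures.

Dose = CL × AUC_0→∞ / F
     = 39.1 × 15.2 / 0.94 = 632.255 mg

Dose = 632 mg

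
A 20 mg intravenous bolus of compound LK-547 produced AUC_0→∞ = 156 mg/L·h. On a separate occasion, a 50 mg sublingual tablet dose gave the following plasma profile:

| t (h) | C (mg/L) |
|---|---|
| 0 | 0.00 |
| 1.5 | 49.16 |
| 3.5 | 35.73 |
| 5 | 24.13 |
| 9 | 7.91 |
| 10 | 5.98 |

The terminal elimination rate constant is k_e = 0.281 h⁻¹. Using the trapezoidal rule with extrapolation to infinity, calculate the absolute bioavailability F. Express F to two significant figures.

Trapezoidal AUC_0→10 (sublingual tablet):
  [0→1.5]: (0.00+49.16)/2 × 1.5 = 36.87
  [1.5→3.5]: (49.16+35.73)/2 × 2 = 84.89
  [3.5→5]: (35.73+24.13)/2 × 1.5 = 44.895
  [5→9]: (24.13+7.91)/2 × 4 = 64.08
  [9→10]: (7.91+5.98)/2 × 1 = 6.945
  Sum = 237.68 mg/L·h
Tail: C_last/k_e = 5.98/0.281 = 21.281
AUC_0→∞ (sublingual tablet) = 237.68 + 21.281 = 258.961 mg/L·h
F = (AUC_ev/D_ev)/(AUC_iv/D_iv) = (258.961/50)/(156/20) = 5.17922/7.8 = 0.6640

F = 0.66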